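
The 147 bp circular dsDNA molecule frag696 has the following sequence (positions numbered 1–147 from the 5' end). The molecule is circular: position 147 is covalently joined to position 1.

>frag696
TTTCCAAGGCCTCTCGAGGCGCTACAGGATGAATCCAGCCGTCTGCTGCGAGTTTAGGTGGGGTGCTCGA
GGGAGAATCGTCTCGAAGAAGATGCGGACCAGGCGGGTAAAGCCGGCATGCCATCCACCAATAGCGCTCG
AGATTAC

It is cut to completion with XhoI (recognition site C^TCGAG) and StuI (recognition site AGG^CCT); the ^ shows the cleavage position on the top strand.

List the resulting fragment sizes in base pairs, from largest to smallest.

71, 53, 19, 4 bp

XhoI sites (CTCGAG) start at positions 13, 66, 137.
XhoI cuts after the first base of each site, so after positions 13, 66, 137.
The StuI site (AGGCCT) starts at position 7.
StuI cuts after base 3 of each site, so after position 9.
Combined cut positions: 9, 13, 66, 137.
Circular molecule, 4 cuts → 4 fragments:
  10–13 → 4 bp
  14–66 → 53 bp
  67–137 → 71 bp
  138–147 then 1–9 → 10 + 9 = 19 bp
Sorted largest to smallest: 71, 53, 19, 4 bp.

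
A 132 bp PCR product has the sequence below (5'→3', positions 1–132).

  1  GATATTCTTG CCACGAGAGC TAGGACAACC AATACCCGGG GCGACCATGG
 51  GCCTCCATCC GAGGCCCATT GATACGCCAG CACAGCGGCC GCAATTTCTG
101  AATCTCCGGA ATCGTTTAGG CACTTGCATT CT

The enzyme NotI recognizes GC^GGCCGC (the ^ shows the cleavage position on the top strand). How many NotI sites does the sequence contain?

GCGGCCGC occurs starting at position 85.
NotI cuts at 1 site.

1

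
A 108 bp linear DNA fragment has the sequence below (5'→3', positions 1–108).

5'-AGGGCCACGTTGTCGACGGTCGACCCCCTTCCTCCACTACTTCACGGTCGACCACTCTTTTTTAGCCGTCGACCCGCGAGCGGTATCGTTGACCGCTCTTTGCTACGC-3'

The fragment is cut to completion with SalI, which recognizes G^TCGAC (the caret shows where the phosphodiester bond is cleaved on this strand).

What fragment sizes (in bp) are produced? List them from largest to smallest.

40, 28, 21, 12, 7 bp

SalI sites (GTCGAC) start at positions 12, 19, 47, 68.
SalI cuts after the first base of each site, so after positions 12, 19, 47, 68.
Linear molecule, 4 cuts → 5 fragments:
  1–12 → 12 bp
  13–19 → 7 bp
  20–47 → 28 bp
  48–68 → 21 bp
  69–108 → 40 bp
Sorted largest to smallest: 40, 28, 21, 12, 7 bp.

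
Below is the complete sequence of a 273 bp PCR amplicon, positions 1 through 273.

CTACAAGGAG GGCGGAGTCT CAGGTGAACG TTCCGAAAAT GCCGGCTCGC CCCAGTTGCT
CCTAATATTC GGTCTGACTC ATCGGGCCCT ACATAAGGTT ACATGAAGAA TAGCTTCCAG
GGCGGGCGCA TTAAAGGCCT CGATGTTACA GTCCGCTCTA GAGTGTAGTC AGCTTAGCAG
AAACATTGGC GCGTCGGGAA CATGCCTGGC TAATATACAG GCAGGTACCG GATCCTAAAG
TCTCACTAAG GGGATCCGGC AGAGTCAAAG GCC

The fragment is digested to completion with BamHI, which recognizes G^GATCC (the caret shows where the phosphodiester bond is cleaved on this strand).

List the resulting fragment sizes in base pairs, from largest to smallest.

BamHI sites (GGATCC) start at positions 230, 252.
BamHI cuts after the first base of each site, so after positions 230, 252.
Linear molecule, 2 cuts → 3 fragments:
  1–230 → 230 bp
  231–252 → 22 bp
  253–273 → 21 bp
Sorted largest to smallest: 230, 22, 21 bp.

230, 22, 21 bp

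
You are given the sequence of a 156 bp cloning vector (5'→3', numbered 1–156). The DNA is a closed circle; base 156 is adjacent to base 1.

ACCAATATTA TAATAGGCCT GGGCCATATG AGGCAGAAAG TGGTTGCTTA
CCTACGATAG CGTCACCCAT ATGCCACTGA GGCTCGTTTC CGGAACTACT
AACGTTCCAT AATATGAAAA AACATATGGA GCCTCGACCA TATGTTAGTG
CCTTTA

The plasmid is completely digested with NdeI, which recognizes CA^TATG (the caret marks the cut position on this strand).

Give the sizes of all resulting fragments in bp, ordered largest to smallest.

55, 43, 42, 16 bp

NdeI sites (CATATG) start at positions 25, 68, 123, 139.
NdeI cuts after base 2 of each site, so after positions 26, 69, 124, 140.
Circular molecule, 4 cuts → 4 fragments:
  27–69 → 43 bp
  70–124 → 55 bp
  125–140 → 16 bp
  141–156 then 1–26 → 16 + 26 = 42 bp
Sorted largest to smallest: 55, 43, 42, 16 bp.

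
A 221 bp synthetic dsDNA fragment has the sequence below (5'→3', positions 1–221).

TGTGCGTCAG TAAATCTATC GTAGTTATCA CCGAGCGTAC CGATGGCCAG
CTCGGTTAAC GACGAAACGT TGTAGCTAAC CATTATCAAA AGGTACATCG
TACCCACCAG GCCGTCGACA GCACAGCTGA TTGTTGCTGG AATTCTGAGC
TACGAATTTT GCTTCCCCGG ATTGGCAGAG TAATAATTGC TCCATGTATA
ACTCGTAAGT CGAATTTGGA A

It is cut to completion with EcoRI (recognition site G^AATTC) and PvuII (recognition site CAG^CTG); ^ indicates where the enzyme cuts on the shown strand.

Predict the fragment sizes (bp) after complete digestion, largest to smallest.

The EcoRI site (GAATTC) starts at position 140.
EcoRI cuts after the first base of each site, so after position 140.
The PvuII site (CAGCTG) starts at position 124.
PvuII cuts after base 3 of each site, so after position 126.
Combined cut positions: 126, 140.
Linear molecule, 2 cuts → 3 fragments:
  1–126 → 126 bp
  127–140 → 14 bp
  141–221 → 81 bp
Sorted largest to smallest: 126, 81, 14 bp.

126, 81, 14 bp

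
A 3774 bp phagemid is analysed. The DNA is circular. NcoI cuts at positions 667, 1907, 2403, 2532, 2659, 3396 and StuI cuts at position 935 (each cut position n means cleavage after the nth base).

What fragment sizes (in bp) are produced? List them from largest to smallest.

Combined cut positions (sorted): 667, 935, 1907, 2403, 2532, 2659, 3396.
Circular molecule, 7 cuts → 7 fragments:
  935 − 667 = 268 bp
  1907 − 935 = 972 bp
  2403 − 1907 = 496 bp
  2532 − 2403 = 129 bp
  2659 − 2532 = 127 bp
  3396 − 2659 = 737 bp
  wrap: 3774 − 3396 + 667 = 1045 bp
Sorted largest to smallest: 1045, 972, 737, 496, 268, 129, 127 bp.

1045, 972, 737, 496, 268, 129, 127 bp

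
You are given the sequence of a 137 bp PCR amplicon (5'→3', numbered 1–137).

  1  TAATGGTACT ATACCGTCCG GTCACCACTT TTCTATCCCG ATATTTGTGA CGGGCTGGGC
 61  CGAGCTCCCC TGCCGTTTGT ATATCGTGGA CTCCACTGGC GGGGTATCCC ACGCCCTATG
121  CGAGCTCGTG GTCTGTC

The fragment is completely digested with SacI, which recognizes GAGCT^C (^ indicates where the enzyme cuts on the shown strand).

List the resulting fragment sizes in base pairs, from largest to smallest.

66, 60, 11 bp

SacI sites (GAGCTC) start at positions 62, 122.
SacI cuts after base 5 of each site (before the last base), so after positions 66, 126.
Linear molecule, 2 cuts → 3 fragments:
  1–66 → 66 bp
  67–126 → 60 bp
  127–137 → 11 bp
Sorted largest to smallest: 66, 60, 11 bp.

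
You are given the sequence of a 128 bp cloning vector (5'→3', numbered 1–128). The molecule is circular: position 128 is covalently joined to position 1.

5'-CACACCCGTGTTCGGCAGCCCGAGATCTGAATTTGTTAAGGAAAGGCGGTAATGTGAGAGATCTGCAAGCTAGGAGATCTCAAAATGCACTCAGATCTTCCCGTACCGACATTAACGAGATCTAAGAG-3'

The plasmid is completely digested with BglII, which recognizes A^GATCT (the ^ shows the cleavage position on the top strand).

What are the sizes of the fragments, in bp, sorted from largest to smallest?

BglII sites (AGATCT) start at positions 23, 59, 75, 93, 118.
BglII cuts after the first base of each site, so after positions 23, 59, 75, 93, 118.
Circular molecule, 5 cuts → 5 fragments:
  24–59 → 36 bp
  60–75 → 16 bp
  76–93 → 18 bp
  94–118 → 25 bp
  119–128 then 1–23 → 10 + 23 = 33 bp
Sorted largest to smallest: 36, 33, 25, 18, 16 bp.

36, 33, 25, 18, 16 bp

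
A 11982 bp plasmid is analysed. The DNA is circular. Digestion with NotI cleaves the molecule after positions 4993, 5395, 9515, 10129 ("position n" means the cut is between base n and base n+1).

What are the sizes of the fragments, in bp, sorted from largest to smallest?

6846, 4120, 614, 402 bp

Circular molecule, 4 cuts → 4 fragments:
  5395 − 4993 = 402 bp
  9515 − 5395 = 4120 bp
  10129 − 9515 = 614 bp
  wrap: 11982 − 10129 + 4993 = 6846 bp
Sorted largest to smallest: 6846, 4120, 614, 402 bp.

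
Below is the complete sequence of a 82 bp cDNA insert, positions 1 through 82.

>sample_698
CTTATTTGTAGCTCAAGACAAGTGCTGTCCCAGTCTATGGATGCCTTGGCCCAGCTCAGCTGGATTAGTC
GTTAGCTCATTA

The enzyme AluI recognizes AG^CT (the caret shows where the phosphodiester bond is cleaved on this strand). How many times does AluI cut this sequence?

AGCT occurs starting at positions 10, 53, 58, 74.
AluI cuts at 4 sites.

4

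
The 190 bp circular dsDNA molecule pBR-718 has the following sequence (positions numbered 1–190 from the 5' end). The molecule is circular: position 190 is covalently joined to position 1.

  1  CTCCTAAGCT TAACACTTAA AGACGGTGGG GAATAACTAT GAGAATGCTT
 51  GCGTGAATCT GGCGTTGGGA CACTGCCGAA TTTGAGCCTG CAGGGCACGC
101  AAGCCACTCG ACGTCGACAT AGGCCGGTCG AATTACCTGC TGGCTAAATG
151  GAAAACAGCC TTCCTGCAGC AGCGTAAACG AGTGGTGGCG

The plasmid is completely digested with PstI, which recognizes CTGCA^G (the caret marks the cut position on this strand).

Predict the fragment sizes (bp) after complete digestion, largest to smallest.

114, 76 bp

PstI sites (CTGCAG) start at positions 88, 164.
PstI cuts after base 5 of each site (before the last base), so after positions 92, 168.
Circular molecule, 2 cuts → 2 fragments:
  93–168 → 76 bp
  169–190 then 1–92 → 22 + 92 = 114 bp
Sorted largest to smallest: 114, 76 bp.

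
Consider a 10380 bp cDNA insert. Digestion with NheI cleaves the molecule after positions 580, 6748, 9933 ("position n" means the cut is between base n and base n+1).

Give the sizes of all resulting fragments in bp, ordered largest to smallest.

Linear molecule, 3 cuts → 4 fragments:
  580 − 0 = 580 bp
  6748 − 580 = 6168 bp
  9933 − 6748 = 3185 bp
  10380 − 9933 = 447 bp
Sorted largest to smallest: 6168, 3185, 580, 447 bp.

6168, 3185, 580, 447 bp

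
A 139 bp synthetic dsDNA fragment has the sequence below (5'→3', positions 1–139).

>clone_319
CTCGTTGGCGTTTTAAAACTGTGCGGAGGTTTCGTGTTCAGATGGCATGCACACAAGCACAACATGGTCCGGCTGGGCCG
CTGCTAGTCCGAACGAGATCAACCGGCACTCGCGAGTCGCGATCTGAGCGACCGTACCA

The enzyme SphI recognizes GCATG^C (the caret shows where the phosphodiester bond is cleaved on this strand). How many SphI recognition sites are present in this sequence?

1

GCATGC occurs starting at position 45.
SphI cuts at 1 site.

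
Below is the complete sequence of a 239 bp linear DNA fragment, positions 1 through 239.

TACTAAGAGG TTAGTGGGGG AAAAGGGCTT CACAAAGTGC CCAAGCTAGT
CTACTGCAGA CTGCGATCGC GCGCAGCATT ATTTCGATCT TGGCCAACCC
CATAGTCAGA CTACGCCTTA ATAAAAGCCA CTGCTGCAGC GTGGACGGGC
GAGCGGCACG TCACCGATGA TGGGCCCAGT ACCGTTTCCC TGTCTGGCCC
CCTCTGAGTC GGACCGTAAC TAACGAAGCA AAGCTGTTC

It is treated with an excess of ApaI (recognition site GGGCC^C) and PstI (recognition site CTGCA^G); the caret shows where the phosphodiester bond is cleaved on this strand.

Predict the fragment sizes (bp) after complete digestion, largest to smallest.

The ApaI site (GGGCCC) starts at position 172.
ApaI cuts after base 5 of each site (before the last base), so after position 176.
PstI sites (CTGCAG) start at positions 54, 134.
PstI cuts after base 5 of each site (before the last base), so after positions 58, 138.
Combined cut positions: 58, 138, 176.
Linear molecule, 3 cuts → 4 fragments:
  1–58 → 58 bp
  59–138 → 80 bp
  139–176 → 38 bp
  177–239 → 63 bp
Sorted largest to smallest: 80, 63, 58, 38 bp.

80, 63, 58, 38 bp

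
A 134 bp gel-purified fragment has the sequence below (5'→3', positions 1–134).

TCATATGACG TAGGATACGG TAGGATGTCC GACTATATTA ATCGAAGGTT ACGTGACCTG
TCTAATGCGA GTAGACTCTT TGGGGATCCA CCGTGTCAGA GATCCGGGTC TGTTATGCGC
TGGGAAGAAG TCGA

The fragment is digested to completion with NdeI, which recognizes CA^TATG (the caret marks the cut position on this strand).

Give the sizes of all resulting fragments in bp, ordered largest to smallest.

The NdeI site (CATATG) starts at position 2.
NdeI cuts after base 2 of each site, so after position 3.
Linear molecule, 1 cut → 2 fragments:
  1–3 → 3 bp
  4–134 → 131 bp
Sorted largest to smallest: 131, 3 bp.

131, 3 bp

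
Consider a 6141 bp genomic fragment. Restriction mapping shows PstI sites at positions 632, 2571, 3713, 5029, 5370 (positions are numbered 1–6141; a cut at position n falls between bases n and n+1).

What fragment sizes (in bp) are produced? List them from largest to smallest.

1939, 1316, 1142, 771, 632, 341 bp

Linear molecule, 5 cuts → 6 fragments:
  632 − 0 = 632 bp
  2571 − 632 = 1939 bp
  3713 − 2571 = 1142 bp
  5029 − 3713 = 1316 bp
  5370 − 5029 = 341 bp
  6141 − 5370 = 771 bp
Sorted largest to smallest: 1939, 1316, 1142, 771, 632, 341 bp.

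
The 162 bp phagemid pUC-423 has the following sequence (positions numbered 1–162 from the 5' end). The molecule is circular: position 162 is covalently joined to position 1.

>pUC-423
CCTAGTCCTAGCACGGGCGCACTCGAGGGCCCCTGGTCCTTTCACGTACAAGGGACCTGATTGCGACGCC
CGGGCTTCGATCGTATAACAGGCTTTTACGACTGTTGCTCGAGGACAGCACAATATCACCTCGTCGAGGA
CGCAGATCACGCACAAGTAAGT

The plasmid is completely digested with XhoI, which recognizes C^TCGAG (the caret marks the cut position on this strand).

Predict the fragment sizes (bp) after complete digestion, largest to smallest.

86, 76 bp

XhoI sites (CTCGAG) start at positions 22, 108.
XhoI cuts after the first base of each site, so after positions 22, 108.
Circular molecule, 2 cuts → 2 fragments:
  23–108 → 86 bp
  109–162 then 1–22 → 54 + 22 = 76 bp
Sorted largest to smallest: 86, 76 bp.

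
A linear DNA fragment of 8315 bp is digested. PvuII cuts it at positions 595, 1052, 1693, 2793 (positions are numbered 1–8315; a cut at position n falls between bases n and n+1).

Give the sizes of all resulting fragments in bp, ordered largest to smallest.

Linear molecule, 4 cuts → 5 fragments:
  595 − 0 = 595 bp
  1052 − 595 = 457 bp
  1693 − 1052 = 641 bp
  2793 − 1693 = 1100 bp
  8315 − 2793 = 5522 bp
Sorted largest to smallest: 5522, 1100, 641, 595, 457 bp.

5522, 1100, 641, 595, 457 bp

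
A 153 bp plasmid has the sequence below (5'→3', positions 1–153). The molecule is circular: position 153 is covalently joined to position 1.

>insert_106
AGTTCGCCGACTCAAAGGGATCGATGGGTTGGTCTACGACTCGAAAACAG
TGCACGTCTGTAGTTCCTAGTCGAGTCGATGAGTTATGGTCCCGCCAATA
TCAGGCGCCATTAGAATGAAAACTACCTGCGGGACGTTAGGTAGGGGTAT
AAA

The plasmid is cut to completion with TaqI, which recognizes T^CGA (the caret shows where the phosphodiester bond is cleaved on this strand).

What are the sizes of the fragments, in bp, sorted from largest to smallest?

TaqI sites (TCGA) start at positions 21, 41, 71, 76.
TaqI cuts after the first base of each site, so after positions 21, 41, 71, 76.
Circular molecule, 4 cuts → 4 fragments:
  22–41 → 20 bp
  42–71 → 30 bp
  72–76 → 5 bp
  77–153 then 1–21 → 77 + 21 = 98 bp
Sorted largest to smallest: 98, 30, 20, 5 bp.

98, 30, 20, 5 bp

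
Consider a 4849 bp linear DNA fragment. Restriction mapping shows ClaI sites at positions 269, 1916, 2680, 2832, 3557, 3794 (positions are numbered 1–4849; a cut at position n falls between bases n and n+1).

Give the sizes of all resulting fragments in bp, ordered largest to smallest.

1647, 1055, 764, 725, 269, 237, 152 bp

Linear molecule, 6 cuts → 7 fragments:
  269 − 0 = 269 bp
  1916 − 269 = 1647 bp
  2680 − 1916 = 764 bp
  2832 − 2680 = 152 bp
  3557 − 2832 = 725 bp
  3794 − 3557 = 237 bp
  4849 − 3794 = 1055 bp
Sorted largest to smallest: 1647, 1055, 764, 725, 269, 237, 152 bp.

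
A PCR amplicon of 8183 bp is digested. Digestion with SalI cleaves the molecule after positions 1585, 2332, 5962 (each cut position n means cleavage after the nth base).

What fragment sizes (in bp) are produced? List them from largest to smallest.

Linear molecule, 3 cuts → 4 fragments:
  1585 − 0 = 1585 bp
  2332 − 1585 = 747 bp
  5962 − 2332 = 3630 bp
  8183 − 5962 = 2221 bp
Sorted largest to smallest: 3630, 2221, 1585, 747 bp.

3630, 2221, 1585, 747 bp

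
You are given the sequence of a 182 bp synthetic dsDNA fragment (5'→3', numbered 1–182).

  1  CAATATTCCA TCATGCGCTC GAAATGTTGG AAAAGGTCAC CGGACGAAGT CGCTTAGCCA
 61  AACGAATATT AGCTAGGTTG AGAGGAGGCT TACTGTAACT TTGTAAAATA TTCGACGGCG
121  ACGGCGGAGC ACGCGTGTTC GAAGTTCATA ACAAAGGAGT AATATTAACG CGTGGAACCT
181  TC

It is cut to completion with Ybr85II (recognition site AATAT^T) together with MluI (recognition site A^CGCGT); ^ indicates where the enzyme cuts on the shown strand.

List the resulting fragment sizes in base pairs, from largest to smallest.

Ybr85II sites (AATATT) start at positions 2, 65, 107, 161.
Ybr85II cuts after base 5 of each site (before the last base), so after positions 6, 69, 111, 165.
MluI sites (ACGCGT) start at positions 131, 168.
MluI cuts after the first base of each site, so after positions 131, 168.
Combined cut positions: 6, 69, 111, 131, 165, 168.
Linear molecule, 6 cuts → 7 fragments:
  1–6 → 6 bp
  7–69 → 63 bp
  70–111 → 42 bp
  112–131 → 20 bp
  132–165 → 34 bp
  166–168 → 3 bp
  169–182 → 14 bp
Sorted largest to smallest: 63, 42, 34, 20, 14, 6, 3 bp.

63, 42, 34, 20, 14, 6, 3 bp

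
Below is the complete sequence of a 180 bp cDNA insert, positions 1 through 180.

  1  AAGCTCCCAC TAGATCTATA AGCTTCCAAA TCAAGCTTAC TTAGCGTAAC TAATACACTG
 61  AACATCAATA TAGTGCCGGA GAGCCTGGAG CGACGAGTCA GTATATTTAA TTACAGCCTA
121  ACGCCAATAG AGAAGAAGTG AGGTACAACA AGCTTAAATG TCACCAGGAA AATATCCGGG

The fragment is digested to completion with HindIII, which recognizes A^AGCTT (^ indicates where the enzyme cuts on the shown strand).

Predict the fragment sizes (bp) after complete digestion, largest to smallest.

HindIII sites (AAGCTT) start at positions 20, 33, 150.
HindIII cuts after the first base of each site, so after positions 20, 33, 150.
Linear molecule, 3 cuts → 4 fragments:
  1–20 → 20 bp
  21–33 → 13 bp
  34–150 → 117 bp
  151–180 → 30 bp
Sorted largest to smallest: 117, 30, 20, 13 bp.

117, 30, 20, 13 bp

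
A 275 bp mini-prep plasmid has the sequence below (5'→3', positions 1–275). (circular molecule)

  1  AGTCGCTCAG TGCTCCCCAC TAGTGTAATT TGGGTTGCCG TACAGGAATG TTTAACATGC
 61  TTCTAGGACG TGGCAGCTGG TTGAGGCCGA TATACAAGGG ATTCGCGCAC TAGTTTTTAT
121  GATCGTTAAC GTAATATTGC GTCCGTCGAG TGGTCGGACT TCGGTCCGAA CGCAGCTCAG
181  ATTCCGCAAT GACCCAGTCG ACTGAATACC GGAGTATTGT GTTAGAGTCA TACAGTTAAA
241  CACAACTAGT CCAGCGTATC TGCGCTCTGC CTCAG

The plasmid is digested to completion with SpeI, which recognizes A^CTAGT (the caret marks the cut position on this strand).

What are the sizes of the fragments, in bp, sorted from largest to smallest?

SpeI sites (ACTAGT) start at positions 19, 109, 245.
SpeI cuts after the first base of each site, so after positions 19, 109, 245.
Circular molecule, 3 cuts → 3 fragments:
  20–109 → 90 bp
  110–245 → 136 bp
  246–275 then 1–19 → 30 + 19 = 49 bp
Sorted largest to smallest: 136, 90, 49 bp.

136, 90, 49 bp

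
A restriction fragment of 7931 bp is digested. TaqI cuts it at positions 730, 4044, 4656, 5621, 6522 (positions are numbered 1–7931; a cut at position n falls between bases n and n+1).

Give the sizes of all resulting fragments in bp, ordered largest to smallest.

Linear molecule, 5 cuts → 6 fragments:
  730 − 0 = 730 bp
  4044 − 730 = 3314 bp
  4656 − 4044 = 612 bp
  5621 − 4656 = 965 bp
  6522 − 5621 = 901 bp
  7931 − 6522 = 1409 bp
Sorted largest to smallest: 3314, 1409, 965, 901, 730, 612 bp.

3314, 1409, 965, 901, 730, 612 bp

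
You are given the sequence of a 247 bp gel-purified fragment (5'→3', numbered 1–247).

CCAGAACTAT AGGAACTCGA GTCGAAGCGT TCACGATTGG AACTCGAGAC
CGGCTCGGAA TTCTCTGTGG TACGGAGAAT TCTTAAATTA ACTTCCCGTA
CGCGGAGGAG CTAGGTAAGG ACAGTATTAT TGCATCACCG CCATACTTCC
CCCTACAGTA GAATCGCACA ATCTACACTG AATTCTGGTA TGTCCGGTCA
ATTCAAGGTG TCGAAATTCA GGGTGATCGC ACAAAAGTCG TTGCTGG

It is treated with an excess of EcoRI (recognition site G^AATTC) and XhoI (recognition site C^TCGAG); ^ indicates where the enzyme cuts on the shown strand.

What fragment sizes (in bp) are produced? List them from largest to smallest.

EcoRI sites (GAATTC) start at positions 58, 77, 180.
EcoRI cuts after the first base of each site, so after positions 58, 77, 180.
XhoI sites (CTCGAG) start at positions 16, 43.
XhoI cuts after the first base of each site, so after positions 16, 43.
Combined cut positions: 16, 43, 58, 77, 180.
Linear molecule, 5 cuts → 6 fragments:
  1–16 → 16 bp
  17–43 → 27 bp
  44–58 → 15 bp
  59–77 → 19 bp
  78–180 → 103 bp
  181–247 → 67 bp
Sorted largest to smallest: 103, 67, 27, 19, 16, 15 bp.

103, 67, 27, 19, 16, 15 bp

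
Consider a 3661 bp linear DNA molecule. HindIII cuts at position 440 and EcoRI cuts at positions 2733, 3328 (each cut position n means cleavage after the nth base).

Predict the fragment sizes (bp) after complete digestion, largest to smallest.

2293, 595, 440, 333 bp

Combined cut positions (sorted): 440, 2733, 3328.
Linear molecule, 3 cuts → 4 fragments:
  440 − 0 = 440 bp
  2733 − 440 = 2293 bp
  3328 − 2733 = 595 bp
  3661 − 3328 = 333 bp
Sorted largest to smallest: 2293, 595, 440, 333 bp.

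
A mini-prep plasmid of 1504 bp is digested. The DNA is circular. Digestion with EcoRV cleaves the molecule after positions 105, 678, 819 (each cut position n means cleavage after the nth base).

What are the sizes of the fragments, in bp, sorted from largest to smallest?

Circular molecule, 3 cuts → 3 fragments:
  678 − 105 = 573 bp
  819 − 678 = 141 bp
  wrap: 1504 − 819 + 105 = 790 bp
Sorted largest to smallest: 790, 573, 141 bp.

790, 573, 141 bp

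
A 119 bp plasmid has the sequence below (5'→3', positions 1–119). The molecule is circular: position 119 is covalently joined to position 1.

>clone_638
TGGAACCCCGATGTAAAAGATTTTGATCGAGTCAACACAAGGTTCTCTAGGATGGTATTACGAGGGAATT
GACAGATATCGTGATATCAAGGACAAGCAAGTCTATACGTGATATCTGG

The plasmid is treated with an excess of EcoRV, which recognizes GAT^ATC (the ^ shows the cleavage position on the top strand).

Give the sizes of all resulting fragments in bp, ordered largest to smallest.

83, 28, 8 bp

EcoRV sites (GATATC) start at positions 75, 83, 111.
EcoRV cuts after base 3 of each site, so after positions 77, 85, 113.
Circular molecule, 3 cuts → 3 fragments:
  78–85 → 8 bp
  86–113 → 28 bp
  114–119 then 1–77 → 6 + 77 = 83 bp
Sorted largest to smallest: 83, 28, 8 bp.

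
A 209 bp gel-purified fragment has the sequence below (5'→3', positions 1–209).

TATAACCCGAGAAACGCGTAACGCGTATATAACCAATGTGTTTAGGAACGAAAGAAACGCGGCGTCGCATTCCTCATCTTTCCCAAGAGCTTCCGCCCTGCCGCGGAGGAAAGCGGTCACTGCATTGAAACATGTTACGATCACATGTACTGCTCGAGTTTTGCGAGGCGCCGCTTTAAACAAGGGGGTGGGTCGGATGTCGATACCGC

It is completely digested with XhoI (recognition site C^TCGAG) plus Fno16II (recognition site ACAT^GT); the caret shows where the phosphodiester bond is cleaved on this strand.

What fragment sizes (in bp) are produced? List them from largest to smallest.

133, 56, 13, 7 bp

The XhoI site (CTCGAG) starts at position 153.
XhoI cuts after the first base of each site, so after position 153.
Fno16II sites (ACATGT) start at positions 130, 143.
Fno16II cuts after base 4 of each site, so after positions 133, 146.
Combined cut positions: 133, 146, 153.
Linear molecule, 3 cuts → 4 fragments:
  1–133 → 133 bp
  134–146 → 13 bp
  147–153 → 7 bp
  154–209 → 56 bp
Sorted largest to smallest: 133, 56, 13, 7 bp.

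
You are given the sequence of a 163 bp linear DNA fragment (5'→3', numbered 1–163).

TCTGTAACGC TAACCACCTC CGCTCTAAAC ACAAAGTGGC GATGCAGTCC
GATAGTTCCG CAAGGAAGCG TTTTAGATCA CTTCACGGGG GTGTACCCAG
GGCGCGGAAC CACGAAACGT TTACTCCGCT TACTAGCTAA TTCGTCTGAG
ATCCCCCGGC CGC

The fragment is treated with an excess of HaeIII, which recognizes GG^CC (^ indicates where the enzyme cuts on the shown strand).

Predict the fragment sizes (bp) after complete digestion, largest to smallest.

159, 4 bp

The HaeIII site (GGCC) starts at position 158.
HaeIII cuts after base 2 of each site, so after position 159.
Linear molecule, 1 cut → 2 fragments:
  1–159 → 159 bp
  160–163 → 4 bp
Sorted largest to smallest: 159, 4 bp.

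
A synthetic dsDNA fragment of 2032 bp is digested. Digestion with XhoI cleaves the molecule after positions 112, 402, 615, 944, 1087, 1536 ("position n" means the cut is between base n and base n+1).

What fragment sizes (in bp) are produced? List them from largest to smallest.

496, 449, 329, 290, 213, 143, 112 bp

Linear molecule, 6 cuts → 7 fragments:
  112 − 0 = 112 bp
  402 − 112 = 290 bp
  615 − 402 = 213 bp
  944 − 615 = 329 bp
  1087 − 944 = 143 bp
  1536 − 1087 = 449 bp
  2032 − 1536 = 496 bp
Sorted largest to smallest: 496, 449, 329, 290, 213, 143, 112 bp.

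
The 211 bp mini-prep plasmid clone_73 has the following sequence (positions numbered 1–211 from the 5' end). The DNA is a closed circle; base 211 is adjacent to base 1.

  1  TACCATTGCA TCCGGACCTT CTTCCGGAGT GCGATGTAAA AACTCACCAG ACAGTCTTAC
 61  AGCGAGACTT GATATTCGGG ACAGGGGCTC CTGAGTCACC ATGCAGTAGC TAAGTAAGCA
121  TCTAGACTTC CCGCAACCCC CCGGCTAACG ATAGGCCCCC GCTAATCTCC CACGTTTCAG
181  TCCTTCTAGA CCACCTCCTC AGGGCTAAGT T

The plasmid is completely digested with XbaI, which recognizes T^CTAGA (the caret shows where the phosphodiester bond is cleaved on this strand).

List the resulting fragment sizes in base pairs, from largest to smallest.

147, 64 bp

XbaI sites (TCTAGA) start at positions 121, 185.
XbaI cuts after the first base of each site, so after positions 121, 185.
Circular molecule, 2 cuts → 2 fragments:
  122–185 → 64 bp
  186–211 then 1–121 → 26 + 121 = 147 bp
Sorted largest to smallest: 147, 64 bp.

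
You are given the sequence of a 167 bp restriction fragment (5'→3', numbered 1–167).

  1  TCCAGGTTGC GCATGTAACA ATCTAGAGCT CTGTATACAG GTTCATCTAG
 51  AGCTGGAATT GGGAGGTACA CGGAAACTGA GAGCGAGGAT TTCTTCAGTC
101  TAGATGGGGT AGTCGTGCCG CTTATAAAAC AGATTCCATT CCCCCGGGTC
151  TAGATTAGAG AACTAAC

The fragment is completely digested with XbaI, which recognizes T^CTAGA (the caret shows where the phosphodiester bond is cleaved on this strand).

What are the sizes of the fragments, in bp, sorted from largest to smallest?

XbaI sites (TCTAGA) start at positions 22, 46, 99, 149.
XbaI cuts after the first base of each site, so after positions 22, 46, 99, 149.
Linear molecule, 4 cuts → 5 fragments:
  1–22 → 22 bp
  23–46 → 24 bp
  47–99 → 53 bp
  100–149 → 50 bp
  150–167 → 18 bp
Sorted largest to smallest: 53, 50, 24, 22, 18 bp.

53, 50, 24, 22, 18 bp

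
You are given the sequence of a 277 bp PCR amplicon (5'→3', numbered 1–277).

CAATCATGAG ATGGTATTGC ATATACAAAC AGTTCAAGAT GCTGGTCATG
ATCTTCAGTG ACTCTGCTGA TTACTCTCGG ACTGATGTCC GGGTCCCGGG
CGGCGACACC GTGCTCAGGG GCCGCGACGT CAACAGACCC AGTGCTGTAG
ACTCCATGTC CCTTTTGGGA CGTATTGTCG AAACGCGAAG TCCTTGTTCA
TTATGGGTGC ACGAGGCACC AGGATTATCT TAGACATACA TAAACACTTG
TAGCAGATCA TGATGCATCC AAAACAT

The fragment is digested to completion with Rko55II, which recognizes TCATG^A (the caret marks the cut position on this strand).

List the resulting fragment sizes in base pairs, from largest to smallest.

Rko55II sites (TCATGA) start at positions 4, 46, 258.
Rko55II cuts after base 5 of each site (before the last base), so after positions 8, 50, 262.
Linear molecule, 3 cuts → 4 fragments:
  1–8 → 8 bp
  9–50 → 42 bp
  51–262 → 212 bp
  263–277 → 15 bp
Sorted largest to smallest: 212, 42, 15, 8 bp.

212, 42, 15, 8 bp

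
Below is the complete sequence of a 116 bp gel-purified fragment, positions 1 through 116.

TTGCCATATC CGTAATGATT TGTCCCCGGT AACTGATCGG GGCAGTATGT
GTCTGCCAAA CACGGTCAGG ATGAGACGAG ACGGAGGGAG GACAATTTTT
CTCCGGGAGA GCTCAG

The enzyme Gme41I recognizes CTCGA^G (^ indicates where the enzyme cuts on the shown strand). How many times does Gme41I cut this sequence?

0

No occurrence of CTCGAG is present in the sequence.
Gme41I does not cut: 0 sites.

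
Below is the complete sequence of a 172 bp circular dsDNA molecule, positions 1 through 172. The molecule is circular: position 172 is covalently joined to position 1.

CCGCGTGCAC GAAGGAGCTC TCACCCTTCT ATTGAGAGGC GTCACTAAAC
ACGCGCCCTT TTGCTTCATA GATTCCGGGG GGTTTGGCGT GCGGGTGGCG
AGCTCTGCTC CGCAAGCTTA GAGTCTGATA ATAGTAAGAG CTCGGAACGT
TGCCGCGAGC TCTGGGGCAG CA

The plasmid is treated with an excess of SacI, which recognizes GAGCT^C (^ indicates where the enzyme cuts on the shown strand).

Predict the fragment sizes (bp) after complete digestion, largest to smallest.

SacI sites (GAGCTC) start at positions 15, 100, 138, 157.
SacI cuts after base 5 of each site (before the last base), so after positions 19, 104, 142, 161.
Circular molecule, 4 cuts → 4 fragments:
  20–104 → 85 bp
  105–142 → 38 bp
  143–161 → 19 bp
  162–172 then 1–19 → 11 + 19 = 30 bp
Sorted largest to smallest: 85, 38, 30, 19 bp.

85, 38, 30, 19 bp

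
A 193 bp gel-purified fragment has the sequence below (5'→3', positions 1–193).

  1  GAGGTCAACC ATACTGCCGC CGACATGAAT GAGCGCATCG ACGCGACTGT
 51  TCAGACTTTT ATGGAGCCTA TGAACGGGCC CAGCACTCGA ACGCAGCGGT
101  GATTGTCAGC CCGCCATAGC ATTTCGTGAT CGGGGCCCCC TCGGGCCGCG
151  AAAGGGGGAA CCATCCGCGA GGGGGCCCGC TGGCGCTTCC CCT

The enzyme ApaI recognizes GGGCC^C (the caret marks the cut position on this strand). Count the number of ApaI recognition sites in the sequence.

GGGCCC occurs starting at positions 76, 133, 173.
ApaI cuts at 3 sites.

3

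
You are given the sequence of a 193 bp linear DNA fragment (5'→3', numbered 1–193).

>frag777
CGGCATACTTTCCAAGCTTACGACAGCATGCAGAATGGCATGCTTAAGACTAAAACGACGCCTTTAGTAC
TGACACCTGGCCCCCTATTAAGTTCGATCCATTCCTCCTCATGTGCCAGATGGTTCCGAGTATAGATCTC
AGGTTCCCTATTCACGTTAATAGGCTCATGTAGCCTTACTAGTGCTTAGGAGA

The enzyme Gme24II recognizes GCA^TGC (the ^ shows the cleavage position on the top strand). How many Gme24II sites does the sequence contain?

GCATGC occurs starting at positions 26, 38.
Gme24II cuts at 2 sites.

2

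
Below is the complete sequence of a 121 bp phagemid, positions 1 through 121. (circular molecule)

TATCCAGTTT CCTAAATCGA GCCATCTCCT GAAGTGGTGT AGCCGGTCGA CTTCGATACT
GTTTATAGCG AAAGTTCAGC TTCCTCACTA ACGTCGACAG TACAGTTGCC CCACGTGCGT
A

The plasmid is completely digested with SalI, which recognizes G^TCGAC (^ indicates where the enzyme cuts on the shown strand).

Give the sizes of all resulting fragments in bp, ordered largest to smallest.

SalI sites (GTCGAC) start at positions 46, 93.
SalI cuts after the first base of each site, so after positions 46, 93.
Circular molecule, 2 cuts → 2 fragments:
  47–93 → 47 bp
  94–121 then 1–46 → 28 + 46 = 74 bp
Sorted largest to smallest: 74, 47 bp.

74, 47 bp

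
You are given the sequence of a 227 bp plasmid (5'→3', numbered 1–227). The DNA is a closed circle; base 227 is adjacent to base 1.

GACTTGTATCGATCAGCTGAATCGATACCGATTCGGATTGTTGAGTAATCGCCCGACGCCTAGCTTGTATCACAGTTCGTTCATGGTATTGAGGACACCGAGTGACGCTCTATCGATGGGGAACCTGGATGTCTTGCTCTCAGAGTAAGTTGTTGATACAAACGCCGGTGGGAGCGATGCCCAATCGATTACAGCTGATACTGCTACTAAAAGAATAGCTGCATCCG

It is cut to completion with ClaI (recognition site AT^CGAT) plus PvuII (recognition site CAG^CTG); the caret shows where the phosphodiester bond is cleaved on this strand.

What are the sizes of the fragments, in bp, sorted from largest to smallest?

ClaI sites (ATCGAT) start at positions 8, 21, 112, 184.
ClaI cuts after base 2 of each site, so after positions 9, 22, 113, 185.
PvuII sites (CAGCTG) start at positions 14, 192.
PvuII cuts after base 3 of each site, so after positions 16, 194.
Combined cut positions: 9, 16, 22, 113, 185, 194.
Circular molecule, 6 cuts → 6 fragments:
  10–16 → 7 bp
  17–22 → 6 bp
  23–113 → 91 bp
  114–185 → 72 bp
  186–194 → 9 bp
  195–227 then 1–9 → 33 + 9 = 42 bp
Sorted largest to smallest: 91, 72, 42, 9, 7, 6 bp.

91, 72, 42, 9, 7, 6 bp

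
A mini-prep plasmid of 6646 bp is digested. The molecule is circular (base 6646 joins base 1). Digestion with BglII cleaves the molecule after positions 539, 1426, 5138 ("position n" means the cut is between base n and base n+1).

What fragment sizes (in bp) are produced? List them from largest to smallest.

Circular molecule, 3 cuts → 3 fragments:
  1426 − 539 = 887 bp
  5138 − 1426 = 3712 bp
  wrap: 6646 − 5138 + 539 = 2047 bp
Sorted largest to smallest: 3712, 2047, 887 bp.

3712, 2047, 887 bp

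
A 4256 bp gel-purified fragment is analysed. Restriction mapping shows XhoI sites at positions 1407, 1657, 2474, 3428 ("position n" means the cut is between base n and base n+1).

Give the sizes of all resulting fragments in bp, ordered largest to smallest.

1407, 954, 828, 817, 250 bp

Linear molecule, 4 cuts → 5 fragments:
  1407 − 0 = 1407 bp
  1657 − 1407 = 250 bp
  2474 − 1657 = 817 bp
  3428 − 2474 = 954 bp
  4256 − 3428 = 828 bp
Sorted largest to smallest: 1407, 954, 828, 817, 250 bp.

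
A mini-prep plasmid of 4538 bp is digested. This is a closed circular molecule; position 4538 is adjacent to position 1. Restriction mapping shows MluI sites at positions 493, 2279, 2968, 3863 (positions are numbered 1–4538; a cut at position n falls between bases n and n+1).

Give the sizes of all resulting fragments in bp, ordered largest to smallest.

1786, 1168, 895, 689 bp

Circular molecule, 4 cuts → 4 fragments:
  2279 − 493 = 1786 bp
  2968 − 2279 = 689 bp
  3863 − 2968 = 895 bp
  wrap: 4538 − 3863 + 493 = 1168 bp
Sorted largest to smallest: 1786, 1168, 895, 689 bp.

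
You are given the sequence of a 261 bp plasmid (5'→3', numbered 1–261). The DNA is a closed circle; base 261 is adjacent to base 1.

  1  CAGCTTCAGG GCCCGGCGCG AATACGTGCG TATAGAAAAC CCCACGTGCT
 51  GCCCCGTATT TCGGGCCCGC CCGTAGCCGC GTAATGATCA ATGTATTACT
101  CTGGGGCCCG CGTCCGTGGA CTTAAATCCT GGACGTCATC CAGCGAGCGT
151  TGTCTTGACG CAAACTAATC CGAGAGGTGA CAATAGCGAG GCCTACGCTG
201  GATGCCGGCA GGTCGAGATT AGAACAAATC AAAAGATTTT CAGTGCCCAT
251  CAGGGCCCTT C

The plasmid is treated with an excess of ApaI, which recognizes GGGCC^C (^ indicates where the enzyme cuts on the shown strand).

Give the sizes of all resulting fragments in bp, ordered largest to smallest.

ApaI sites (GGGCCC) start at positions 9, 63, 104, 253.
ApaI cuts after base 5 of each site (before the last base), so after positions 13, 67, 108, 257.
Circular molecule, 4 cuts → 4 fragments:
  14–67 → 54 bp
  68–108 → 41 bp
  109–257 → 149 bp
  258–261 then 1–13 → 4 + 13 = 17 bp
Sorted largest to smallest: 149, 54, 41, 17 bp.

149, 54, 41, 17 bp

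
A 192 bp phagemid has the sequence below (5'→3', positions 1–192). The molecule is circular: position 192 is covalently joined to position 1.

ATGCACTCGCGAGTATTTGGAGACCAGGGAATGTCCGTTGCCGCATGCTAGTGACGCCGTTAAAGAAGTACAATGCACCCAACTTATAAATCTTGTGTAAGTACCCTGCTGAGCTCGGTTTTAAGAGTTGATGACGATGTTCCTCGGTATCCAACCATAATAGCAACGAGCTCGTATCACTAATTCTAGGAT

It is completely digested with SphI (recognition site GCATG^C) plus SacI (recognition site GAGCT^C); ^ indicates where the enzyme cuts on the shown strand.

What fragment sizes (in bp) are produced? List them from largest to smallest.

68, 67, 57 bp

The SphI site (GCATGC) starts at position 43.
SphI cuts after base 5 of each site (before the last base), so after position 47.
SacI sites (GAGCTC) start at positions 111, 168.
SacI cuts after base 5 of each site (before the last base), so after positions 115, 172.
Combined cut positions: 47, 115, 172.
Circular molecule, 3 cuts → 3 fragments:
  48–115 → 68 bp
  116–172 → 57 bp
  173–192 then 1–47 → 20 + 47 = 67 bp
Sorted largest to smallest: 68, 67, 57 bp.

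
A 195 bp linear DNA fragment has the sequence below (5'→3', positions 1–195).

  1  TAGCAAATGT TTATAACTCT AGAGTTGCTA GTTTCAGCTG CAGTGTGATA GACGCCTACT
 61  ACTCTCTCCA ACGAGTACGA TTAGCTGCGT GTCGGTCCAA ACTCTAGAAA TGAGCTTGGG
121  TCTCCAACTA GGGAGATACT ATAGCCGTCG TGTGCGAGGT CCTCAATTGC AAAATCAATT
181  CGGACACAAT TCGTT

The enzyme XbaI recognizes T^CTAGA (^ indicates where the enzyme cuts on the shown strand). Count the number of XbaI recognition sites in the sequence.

TCTAGA occurs starting at positions 18, 103.
XbaI cuts at 2 sites.

2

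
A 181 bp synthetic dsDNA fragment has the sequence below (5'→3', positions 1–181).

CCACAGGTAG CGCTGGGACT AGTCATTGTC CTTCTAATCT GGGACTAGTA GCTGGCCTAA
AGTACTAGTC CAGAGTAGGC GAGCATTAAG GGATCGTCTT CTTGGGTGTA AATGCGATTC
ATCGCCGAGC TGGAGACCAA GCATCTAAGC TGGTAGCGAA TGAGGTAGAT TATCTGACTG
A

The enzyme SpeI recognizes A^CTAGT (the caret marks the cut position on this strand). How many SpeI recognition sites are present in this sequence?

ACTAGT occurs starting at positions 18, 44, 64.
SpeI cuts at 3 sites.

3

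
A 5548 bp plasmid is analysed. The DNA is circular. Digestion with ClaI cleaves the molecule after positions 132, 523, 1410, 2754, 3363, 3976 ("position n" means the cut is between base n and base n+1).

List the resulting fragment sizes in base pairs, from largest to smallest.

1704, 1344, 887, 613, 609, 391 bp

Circular molecule, 6 cuts → 6 fragments:
  523 − 132 = 391 bp
  1410 − 523 = 887 bp
  2754 − 1410 = 1344 bp
  3363 − 2754 = 609 bp
  3976 − 3363 = 613 bp
  wrap: 5548 − 3976 + 132 = 1704 bp
Sorted largest to smallest: 1704, 1344, 887, 613, 609, 391 bp.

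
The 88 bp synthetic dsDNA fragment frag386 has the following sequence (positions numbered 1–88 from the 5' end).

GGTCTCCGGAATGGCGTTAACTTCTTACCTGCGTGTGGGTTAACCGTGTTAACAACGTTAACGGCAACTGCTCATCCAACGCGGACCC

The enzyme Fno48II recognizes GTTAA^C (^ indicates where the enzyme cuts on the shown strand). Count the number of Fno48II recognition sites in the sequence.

GTTAAC occurs starting at positions 16, 39, 48, 57.
Fno48II cuts at 4 sites.

4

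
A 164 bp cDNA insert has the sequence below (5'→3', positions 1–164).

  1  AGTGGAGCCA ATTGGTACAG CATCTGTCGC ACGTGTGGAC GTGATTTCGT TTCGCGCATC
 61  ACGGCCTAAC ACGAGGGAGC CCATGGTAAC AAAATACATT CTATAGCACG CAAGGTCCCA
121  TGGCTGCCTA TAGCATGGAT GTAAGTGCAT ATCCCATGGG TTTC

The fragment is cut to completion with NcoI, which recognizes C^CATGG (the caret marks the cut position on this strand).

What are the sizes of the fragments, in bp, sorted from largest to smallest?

NcoI sites (CCATGG) start at positions 81, 118, 154.
NcoI cuts after the first base of each site, so after positions 81, 118, 154.
Linear molecule, 3 cuts → 4 fragments:
  1–81 → 81 bp
  82–118 → 37 bp
  119–154 → 36 bp
  155–164 → 10 bp
Sorted largest to smallest: 81, 37, 36, 10 bp.

81, 37, 36, 10 bp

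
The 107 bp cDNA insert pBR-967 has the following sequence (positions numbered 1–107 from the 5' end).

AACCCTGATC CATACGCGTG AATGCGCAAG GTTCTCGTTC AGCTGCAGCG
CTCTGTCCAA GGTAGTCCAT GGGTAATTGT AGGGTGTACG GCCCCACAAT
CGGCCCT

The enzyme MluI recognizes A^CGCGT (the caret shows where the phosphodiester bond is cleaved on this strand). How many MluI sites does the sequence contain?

1

ACGCGT occurs starting at position 14.
MluI cuts at 1 site.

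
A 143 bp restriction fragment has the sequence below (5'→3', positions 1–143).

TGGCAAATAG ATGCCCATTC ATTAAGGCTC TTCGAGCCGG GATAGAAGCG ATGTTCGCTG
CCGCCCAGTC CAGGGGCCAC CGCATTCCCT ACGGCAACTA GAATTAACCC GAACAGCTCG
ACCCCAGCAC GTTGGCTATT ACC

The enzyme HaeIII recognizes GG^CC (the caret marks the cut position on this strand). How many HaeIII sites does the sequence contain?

GGCC occurs starting at position 75.
HaeIII cuts at 1 site.

1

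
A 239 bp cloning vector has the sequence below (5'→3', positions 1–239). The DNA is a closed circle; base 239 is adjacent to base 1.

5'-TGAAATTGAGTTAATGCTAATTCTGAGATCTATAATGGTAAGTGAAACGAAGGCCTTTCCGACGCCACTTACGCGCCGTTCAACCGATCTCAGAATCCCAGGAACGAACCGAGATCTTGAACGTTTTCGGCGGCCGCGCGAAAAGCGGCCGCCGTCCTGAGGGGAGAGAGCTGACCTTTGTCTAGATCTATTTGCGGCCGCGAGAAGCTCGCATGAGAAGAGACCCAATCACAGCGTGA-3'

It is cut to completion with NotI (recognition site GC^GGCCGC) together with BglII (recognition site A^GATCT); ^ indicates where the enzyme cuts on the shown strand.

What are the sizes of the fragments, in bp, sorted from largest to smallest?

NotI sites (GCGGCCGC) start at positions 130, 145, 194.
NotI cuts after base 2 of each site, so after positions 131, 146, 195.
BglII sites (AGATCT) start at positions 26, 112, 184.
BglII cuts after the first base of each site, so after positions 26, 112, 184.
Combined cut positions: 26, 112, 131, 146, 184, 195.
Circular molecule, 6 cuts → 6 fragments:
  27–112 → 86 bp
  113–131 → 19 bp
  132–146 → 15 bp
  147–184 → 38 bp
  185–195 → 11 bp
  196–239 then 1–26 → 44 + 26 = 70 bp
Sorted largest to smallest: 86, 70, 38, 19, 15, 11 bp.

86, 70, 38, 19, 15, 11 bp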